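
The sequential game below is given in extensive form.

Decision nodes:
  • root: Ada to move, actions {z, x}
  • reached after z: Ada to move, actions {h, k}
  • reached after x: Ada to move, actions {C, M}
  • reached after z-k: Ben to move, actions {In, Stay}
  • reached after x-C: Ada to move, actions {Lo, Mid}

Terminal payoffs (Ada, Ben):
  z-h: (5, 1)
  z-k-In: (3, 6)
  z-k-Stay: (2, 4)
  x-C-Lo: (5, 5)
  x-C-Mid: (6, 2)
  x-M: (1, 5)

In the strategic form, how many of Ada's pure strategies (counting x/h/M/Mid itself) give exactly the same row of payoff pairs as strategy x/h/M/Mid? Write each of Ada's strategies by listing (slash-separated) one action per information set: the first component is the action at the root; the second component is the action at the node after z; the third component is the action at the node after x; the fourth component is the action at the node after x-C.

4

Row for x/h/M/Mid (columns In, Stay): (1,5) (1,5).
Under x/h/M/Mid, Ada's choice at the node after z and at the node after x-C can never be reached regardless of what Ben does, so varying those choices leaves every outcome unchanged.
Holding the reachable choices fixed and varying the unreachable ones freely already gives 2 × 2 = 4 equivalent strategies.
No other strategy reproduces this row, so those 4 are the full class: x/h/M/Lo, x/h/M/Mid, x/k/M/Lo, x/k/M/Mid.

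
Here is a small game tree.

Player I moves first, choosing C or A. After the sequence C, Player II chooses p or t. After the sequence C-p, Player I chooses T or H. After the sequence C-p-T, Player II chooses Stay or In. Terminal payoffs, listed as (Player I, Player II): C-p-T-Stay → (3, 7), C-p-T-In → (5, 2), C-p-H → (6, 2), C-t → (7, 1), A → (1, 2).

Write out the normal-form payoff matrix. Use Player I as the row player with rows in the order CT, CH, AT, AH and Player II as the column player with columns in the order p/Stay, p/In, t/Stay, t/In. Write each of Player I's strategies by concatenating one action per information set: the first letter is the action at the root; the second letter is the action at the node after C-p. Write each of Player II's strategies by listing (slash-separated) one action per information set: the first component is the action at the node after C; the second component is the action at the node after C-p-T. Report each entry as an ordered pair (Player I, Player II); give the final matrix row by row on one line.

       p/Stay     p/In   t/Stay     t/In
  CT    (3,7)    (5,2)    (7,1)    (7,1)
  CH    (6,2)    (6,2)    (7,1)    (7,1)
  AT    (1,2)    (1,2)    (1,2)    (1,2)
  AH    (1,2)    (1,2)    (1,2)    (1,2)

CT: (3,7) (5,2) (7,1) (7,1) | CH: (6,2) (6,2) (7,1) (7,1) | AT: (1,2) (1,2) (1,2) (1,2) | AH: (1,2) (1,2) (1,2) (1,2)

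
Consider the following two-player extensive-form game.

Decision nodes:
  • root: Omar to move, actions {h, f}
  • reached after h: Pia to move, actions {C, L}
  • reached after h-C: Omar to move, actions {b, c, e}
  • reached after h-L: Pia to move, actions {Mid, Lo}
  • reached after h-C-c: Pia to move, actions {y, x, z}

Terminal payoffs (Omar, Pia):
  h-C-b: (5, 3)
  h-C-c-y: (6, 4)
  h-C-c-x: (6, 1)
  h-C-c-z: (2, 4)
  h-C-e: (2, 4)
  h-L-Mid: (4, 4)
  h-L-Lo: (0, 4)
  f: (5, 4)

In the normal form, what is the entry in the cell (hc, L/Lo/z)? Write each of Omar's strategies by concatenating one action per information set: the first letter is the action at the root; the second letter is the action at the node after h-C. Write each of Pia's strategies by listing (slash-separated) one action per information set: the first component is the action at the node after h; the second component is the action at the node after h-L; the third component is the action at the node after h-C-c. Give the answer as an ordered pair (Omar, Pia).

Trace the play path from the root:
  Omar plays h
  Pia plays L at [h]
  Pia plays Lo at [h-L]
→ terminal payoff (0, 4).
(Omar's choice at the node after h-C is never reached on this path, so it doesn't affect the outcome.)

(0, 4)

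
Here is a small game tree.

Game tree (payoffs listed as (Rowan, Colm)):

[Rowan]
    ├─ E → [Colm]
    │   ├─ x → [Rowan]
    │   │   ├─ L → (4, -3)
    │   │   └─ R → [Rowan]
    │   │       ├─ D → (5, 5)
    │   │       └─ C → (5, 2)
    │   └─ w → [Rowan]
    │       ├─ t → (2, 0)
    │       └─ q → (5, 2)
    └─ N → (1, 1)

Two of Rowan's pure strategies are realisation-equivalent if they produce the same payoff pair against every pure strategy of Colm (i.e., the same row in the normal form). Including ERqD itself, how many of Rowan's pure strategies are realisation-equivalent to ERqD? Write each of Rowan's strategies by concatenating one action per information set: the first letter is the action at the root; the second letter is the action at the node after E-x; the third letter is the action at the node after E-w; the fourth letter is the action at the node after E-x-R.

Row for ERqD (columns x, w): (5,5) (5,2).
Every one of Rowan's information sets is on the play path for some reply by Colm when Rowan follows ERqD.
Changing the action at any of them therefore changes at least one column, so only ERqD itself gives this row.

1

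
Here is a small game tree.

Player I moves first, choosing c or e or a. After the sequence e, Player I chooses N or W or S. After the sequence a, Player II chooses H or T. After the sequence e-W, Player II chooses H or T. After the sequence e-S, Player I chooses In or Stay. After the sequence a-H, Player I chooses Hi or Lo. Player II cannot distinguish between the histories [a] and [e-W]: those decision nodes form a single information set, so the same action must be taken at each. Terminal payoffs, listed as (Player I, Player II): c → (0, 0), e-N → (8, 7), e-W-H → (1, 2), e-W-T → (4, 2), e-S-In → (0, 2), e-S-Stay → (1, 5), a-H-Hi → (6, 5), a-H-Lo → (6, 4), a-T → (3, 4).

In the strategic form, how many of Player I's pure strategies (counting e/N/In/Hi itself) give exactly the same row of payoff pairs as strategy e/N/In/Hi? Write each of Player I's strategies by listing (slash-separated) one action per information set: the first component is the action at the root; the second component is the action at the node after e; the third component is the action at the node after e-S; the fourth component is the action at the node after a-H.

4

Row for e/N/In/Hi (columns H, T): (8,7) (8,7).
Under e/N/In/Hi, Player I's choice at the node after e-S and at the node after a-H can never be reached regardless of what Player II does, so varying those choices leaves every outcome unchanged.
Holding the reachable choices fixed and varying the unreachable ones freely already gives 2 × 2 = 4 equivalent strategies.
No other strategy reproduces this row, so those 4 are the full class: e/N/In/Hi, e/N/In/Lo, e/N/Stay/Hi, e/N/Stay/Lo.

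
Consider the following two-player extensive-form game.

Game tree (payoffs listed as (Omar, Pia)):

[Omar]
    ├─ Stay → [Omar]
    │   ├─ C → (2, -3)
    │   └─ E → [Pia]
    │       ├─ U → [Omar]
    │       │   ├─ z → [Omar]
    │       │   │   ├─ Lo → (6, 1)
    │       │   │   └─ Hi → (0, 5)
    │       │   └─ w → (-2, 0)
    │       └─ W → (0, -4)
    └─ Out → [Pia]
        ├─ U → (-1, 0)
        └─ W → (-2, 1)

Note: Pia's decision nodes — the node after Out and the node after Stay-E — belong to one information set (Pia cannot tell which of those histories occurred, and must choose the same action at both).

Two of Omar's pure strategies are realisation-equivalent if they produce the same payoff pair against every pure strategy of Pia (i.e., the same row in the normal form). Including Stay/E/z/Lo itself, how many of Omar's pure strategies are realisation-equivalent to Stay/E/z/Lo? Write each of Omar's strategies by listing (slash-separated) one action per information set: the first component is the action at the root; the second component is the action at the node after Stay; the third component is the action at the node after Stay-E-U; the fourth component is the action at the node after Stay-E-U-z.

1

Row for Stay/E/z/Lo (columns U, W): (6,1) (0,-4).
Every one of Omar's information sets is on the play path for some reply by Pia when Omar follows Stay/E/z/Lo.
Changing the action at any of them therefore changes at least one column, so only Stay/E/z/Lo itself gives this row.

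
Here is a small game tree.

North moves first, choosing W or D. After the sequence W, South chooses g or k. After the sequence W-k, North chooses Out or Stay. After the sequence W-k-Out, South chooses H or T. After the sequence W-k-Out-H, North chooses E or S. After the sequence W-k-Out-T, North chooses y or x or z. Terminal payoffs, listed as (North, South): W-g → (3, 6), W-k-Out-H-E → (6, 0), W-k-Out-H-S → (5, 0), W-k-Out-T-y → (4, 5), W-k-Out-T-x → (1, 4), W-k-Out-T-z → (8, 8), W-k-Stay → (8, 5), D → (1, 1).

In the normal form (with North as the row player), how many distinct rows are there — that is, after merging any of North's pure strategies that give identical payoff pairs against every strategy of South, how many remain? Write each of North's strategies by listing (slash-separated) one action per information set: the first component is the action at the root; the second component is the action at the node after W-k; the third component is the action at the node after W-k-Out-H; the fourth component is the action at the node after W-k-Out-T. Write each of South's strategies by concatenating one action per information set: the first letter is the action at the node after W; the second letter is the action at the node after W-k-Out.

8

North has 24 pure strategies: W/Out/E/y, W/Out/E/x, W/Out/E/z, W/Out/S/y, W/Out/S/x, W/Out/S/z, W/Stay/E/y, W/Stay/E/x, W/Stay/E/z, W/Stay/S/y, W/Stay/S/x, W/Stay/S/z, D/Out/E/y, D/Out/E/x, D/Out/E/z, D/Out/S/y, D/Out/S/x, D/Out/S/z, D/Stay/E/y, D/Stay/E/x, D/Stay/E/z, D/Stay/S/y, D/Stay/S/x, D/Stay/S/z. Columns: gH, gT, kH, kT.
{W/Out/E/y} → row (3,6) (3,6) (6,0) (4,5)
{W/Out/E/x} → row (3,6) (3,6) (6,0) (1,4)
{W/Out/E/z} → row (3,6) (3,6) (6,0) (8,8)
{W/Out/S/y} → row (3,6) (3,6) (5,0) (4,5)
{W/Out/S/x} → row (3,6) (3,6) (5,0) (1,4)
{W/Out/S/z} → row (3,6) (3,6) (5,0) (8,8)
{W/Stay/E/y, W/Stay/E/x, W/Stay/E/z, W/Stay/S/y, W/Stay/S/x, W/Stay/S/z} → row (3,6) (3,6) (8,5) (8,5)
{D/Out/E/y, D/Out/E/x, D/Out/E/z, D/Out/S/y, D/Out/S/x, D/Out/S/z, D/Stay/E/y, D/Stay/E/x, D/Stay/E/z, D/Stay/S/y, D/Stay/S/x, D/Stay/S/z} → row (1,1) (1,1) (1,1) (1,1)
That's 8 distinct rows out of 24 strategies.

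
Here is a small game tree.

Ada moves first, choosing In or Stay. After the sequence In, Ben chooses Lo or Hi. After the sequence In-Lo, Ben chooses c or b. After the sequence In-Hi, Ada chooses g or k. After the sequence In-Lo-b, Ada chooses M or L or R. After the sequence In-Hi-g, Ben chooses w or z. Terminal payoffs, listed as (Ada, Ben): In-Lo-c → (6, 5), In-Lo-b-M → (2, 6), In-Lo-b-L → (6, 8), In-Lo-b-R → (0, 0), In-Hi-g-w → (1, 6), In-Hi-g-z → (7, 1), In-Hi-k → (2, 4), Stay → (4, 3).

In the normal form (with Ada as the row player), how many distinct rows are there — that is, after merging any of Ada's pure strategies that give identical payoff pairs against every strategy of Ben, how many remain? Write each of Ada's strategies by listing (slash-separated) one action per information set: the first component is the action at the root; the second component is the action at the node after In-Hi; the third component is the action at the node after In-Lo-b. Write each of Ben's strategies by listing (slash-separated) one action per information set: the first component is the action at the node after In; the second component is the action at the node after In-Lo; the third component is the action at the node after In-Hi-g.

7

Ada has 12 pure strategies: In/g/M, In/g/L, In/g/R, In/k/M, In/k/L, In/k/R, Stay/g/M, Stay/g/L, Stay/g/R, Stay/k/M, Stay/k/L, Stay/k/R. Columns: Lo/c/w, Lo/c/z, Lo/b/w, Lo/b/z, Hi/c/w, Hi/c/z, Hi/b/w, Hi/b/z.
{In/g/M} → row (6,5) (6,5) (2,6) (2,6) (1,6) (7,1) (1,6) (7,1)
{In/g/L} → row (6,5) (6,5) (6,8) (6,8) (1,6) (7,1) (1,6) (7,1)
{In/g/R} → row (6,5) (6,5) (0,0) (0,0) (1,6) (7,1) (1,6) (7,1)
{In/k/M} → row (6,5) (6,5) (2,6) (2,6) (2,4) (2,4) (2,4) (2,4)
{In/k/L} → row (6,5) (6,5) (6,8) (6,8) (2,4) (2,4) (2,4) (2,4)
{In/k/R} → row (6,5) (6,5) (0,0) (0,0) (2,4) (2,4) (2,4) (2,4)
{Stay/g/M, Stay/g/L, Stay/g/R, Stay/k/M, Stay/k/L, Stay/k/R} → row (4,3) (4,3) (4,3) (4,3) (4,3) (4,3) (4,3) (4,3)
That's 7 distinct rows out of 12 strategies.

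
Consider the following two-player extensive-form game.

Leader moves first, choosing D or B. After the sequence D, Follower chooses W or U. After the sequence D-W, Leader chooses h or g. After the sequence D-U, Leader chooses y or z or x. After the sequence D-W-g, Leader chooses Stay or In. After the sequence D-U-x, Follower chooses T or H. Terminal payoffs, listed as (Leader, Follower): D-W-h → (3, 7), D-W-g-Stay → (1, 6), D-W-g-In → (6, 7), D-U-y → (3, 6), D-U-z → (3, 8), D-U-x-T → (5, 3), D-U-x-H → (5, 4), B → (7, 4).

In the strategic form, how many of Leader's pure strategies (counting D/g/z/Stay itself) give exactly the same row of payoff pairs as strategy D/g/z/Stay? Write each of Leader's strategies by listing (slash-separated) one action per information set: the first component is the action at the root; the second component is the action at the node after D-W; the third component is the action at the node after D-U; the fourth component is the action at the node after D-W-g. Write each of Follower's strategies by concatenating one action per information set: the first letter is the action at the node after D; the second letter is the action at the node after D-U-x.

Row for D/g/z/Stay (columns WT, WH, UT, UH): (1,6) (1,6) (3,8) (3,8).
Every one of Leader's information sets is on the play path for some reply by Follower when Leader follows D/g/z/Stay.
Changing the action at any of them therefore changes at least one column, so only D/g/z/Stay itself gives this row.

1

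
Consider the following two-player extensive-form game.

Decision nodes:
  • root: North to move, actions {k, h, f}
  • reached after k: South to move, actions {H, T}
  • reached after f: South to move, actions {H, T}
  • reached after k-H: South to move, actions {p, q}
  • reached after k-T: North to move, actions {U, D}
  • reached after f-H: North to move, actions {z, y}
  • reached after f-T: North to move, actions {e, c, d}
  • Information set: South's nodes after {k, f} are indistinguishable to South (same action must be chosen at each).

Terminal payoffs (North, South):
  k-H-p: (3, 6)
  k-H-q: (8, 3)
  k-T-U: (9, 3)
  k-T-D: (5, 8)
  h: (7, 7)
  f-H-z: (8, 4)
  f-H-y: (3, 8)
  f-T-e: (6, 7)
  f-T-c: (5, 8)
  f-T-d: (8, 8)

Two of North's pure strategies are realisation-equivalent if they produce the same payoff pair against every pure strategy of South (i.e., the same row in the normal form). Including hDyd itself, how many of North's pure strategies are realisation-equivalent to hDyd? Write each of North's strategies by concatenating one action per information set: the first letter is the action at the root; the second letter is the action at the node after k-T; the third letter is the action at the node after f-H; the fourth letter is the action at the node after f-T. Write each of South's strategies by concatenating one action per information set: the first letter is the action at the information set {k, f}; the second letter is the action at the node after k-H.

12

Row for hDyd (columns Hp, Hq, Tp, Tq): (7,7) (7,7) (7,7) (7,7).
Under hDyd, North's choice at the node after k-T and at the node after f-H and at the node after f-T can never be reached regardless of what South does, so varying those choices leaves every outcome unchanged.
Holding the reachable choices fixed and varying the unreachable ones freely already gives 2 × 2 × 3 = 12 equivalent strategies.
No other strategy reproduces this row, so those 12 are the full class: hUze, hUzc, hUzd, hUye, hUyc, hUyd, hDze, hDzc, hDzd, hDye, hDyc, hDyd.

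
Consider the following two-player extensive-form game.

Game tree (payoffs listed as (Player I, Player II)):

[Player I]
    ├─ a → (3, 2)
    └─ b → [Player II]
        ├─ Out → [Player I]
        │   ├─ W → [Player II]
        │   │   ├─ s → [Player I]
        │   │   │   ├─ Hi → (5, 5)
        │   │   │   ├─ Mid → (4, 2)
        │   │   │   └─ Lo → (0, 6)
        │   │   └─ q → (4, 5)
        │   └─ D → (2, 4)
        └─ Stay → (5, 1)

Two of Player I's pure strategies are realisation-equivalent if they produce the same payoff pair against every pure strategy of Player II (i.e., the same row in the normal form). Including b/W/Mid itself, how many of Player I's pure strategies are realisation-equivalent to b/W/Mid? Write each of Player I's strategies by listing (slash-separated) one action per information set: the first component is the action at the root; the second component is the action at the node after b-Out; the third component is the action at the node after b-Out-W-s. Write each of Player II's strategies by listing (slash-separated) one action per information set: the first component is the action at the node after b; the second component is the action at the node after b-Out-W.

1

Row for b/W/Mid (columns Out/s, Out/q, Stay/s, Stay/q): (4,2) (4,5) (5,1) (5,1).
Every one of Player I's information sets is on the play path for some reply by Player II when Player I follows b/W/Mid.
Changing the action at any of them therefore changes at least one column, so only b/W/Mid itself gives this row.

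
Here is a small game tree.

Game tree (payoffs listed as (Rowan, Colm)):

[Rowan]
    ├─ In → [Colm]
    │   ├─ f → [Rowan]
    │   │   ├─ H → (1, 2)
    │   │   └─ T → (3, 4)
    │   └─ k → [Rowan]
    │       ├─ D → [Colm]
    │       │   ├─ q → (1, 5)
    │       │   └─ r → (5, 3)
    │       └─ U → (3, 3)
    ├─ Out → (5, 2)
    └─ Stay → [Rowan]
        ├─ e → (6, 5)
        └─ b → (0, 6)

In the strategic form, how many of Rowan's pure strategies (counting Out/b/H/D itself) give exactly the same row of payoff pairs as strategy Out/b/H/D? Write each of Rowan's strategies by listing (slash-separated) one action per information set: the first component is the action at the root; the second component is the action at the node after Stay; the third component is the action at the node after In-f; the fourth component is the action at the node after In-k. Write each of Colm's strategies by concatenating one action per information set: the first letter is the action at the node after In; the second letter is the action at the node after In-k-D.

8

Row for Out/b/H/D (columns fq, fr, kq, kr): (5,2) (5,2) (5,2) (5,2).
Under Out/b/H/D, Rowan's choice at the node after Stay and at the node after In-f and at the node after In-k can never be reached regardless of what Colm does, so varying those choices leaves every outcome unchanged.
Holding the reachable choices fixed and varying the unreachable ones freely already gives 2 × 2 × 2 = 8 equivalent strategies.
No other strategy reproduces this row, so those 8 are the full class: Out/e/H/D, Out/e/H/U, Out/e/T/D, Out/e/T/U, Out/b/H/D, Out/b/H/U, Out/b/T/D, Out/b/T/U.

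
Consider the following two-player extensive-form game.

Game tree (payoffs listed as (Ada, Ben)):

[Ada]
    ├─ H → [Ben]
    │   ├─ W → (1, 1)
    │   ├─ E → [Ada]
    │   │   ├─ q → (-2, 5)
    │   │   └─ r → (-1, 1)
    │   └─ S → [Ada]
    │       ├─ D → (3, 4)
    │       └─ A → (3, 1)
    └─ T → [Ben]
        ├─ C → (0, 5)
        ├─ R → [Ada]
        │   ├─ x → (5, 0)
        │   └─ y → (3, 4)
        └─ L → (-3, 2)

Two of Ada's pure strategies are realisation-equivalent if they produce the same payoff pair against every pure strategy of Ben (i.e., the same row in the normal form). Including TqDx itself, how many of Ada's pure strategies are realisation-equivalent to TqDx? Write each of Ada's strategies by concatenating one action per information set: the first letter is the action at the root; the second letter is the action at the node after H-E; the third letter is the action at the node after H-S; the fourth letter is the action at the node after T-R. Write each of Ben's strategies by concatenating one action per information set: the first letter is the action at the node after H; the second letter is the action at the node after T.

4

Row for TqDx (columns WC, WR, WL, EC, ER, EL, SC, SR, SL): (0,5) (5,0) (-3,2) (0,5) (5,0) (-3,2) (0,5) (5,0) (-3,2).
Under TqDx, Ada's choice at the node after H-E and at the node after H-S can never be reached regardless of what Ben does, so varying those choices leaves every outcome unchanged.
Holding the reachable choices fixed and varying the unreachable ones freely already gives 2 × 2 = 4 equivalent strategies.
No other strategy reproduces this row, so those 4 are the full class: TqDx, TqAx, TrDx, TrAx.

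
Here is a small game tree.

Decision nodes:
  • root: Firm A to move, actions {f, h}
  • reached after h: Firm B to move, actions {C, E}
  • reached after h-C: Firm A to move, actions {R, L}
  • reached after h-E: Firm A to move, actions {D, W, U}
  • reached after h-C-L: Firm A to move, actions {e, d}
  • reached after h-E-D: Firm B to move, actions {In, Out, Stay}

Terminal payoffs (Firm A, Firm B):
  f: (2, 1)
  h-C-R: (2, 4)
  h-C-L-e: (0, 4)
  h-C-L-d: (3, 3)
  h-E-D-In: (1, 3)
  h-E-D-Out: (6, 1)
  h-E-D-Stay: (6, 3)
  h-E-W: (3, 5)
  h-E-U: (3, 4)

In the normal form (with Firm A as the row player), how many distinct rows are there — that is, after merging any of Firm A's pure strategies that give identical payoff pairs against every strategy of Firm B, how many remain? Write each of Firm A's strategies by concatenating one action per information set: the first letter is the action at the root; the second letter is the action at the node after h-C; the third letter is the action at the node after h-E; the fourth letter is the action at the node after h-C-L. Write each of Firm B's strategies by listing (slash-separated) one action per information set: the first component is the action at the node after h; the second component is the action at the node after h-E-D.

10

Firm A has 24 pure strategies: fRDe, fRDd, fRWe, fRWd, fRUe, fRUd, fLDe, fLDd, fLWe, fLWd, fLUe, fLUd, hRDe, hRDd, hRWe, hRWd, hRUe, hRUd, hLDe, hLDd, hLWe, hLWd, hLUe, hLUd. Columns: C/In, C/Out, C/Stay, E/In, E/Out, E/Stay.
{fRDe, fRDd, fRWe, fRWd, fRUe, fRUd, fLDe, fLDd, fLWe, fLWd, fLUe, fLUd} → row (2,1) (2,1) (2,1) (2,1) (2,1) (2,1)
{hRDe, hRDd} → row (2,4) (2,4) (2,4) (1,3) (6,1) (6,3)
{hRWe, hRWd} → row (2,4) (2,4) (2,4) (3,5) (3,5) (3,5)
{hRUe, hRUd} → row (2,4) (2,4) (2,4) (3,4) (3,4) (3,4)
{hLDe} → row (0,4) (0,4) (0,4) (1,3) (6,1) (6,3)
{hLDd} → row (3,3) (3,3) (3,3) (1,3) (6,1) (6,3)
{hLWe} → row (0,4) (0,4) (0,4) (3,5) (3,5) (3,5)
{hLWd} → row (3,3) (3,3) (3,3) (3,5) (3,5) (3,5)
{hLUe} → row (0,4) (0,4) (0,4) (3,4) (3,4) (3,4)
{hLUd} → row (3,3) (3,3) (3,3) (3,4) (3,4) (3,4)
That's 10 distinct rows out of 24 strategies.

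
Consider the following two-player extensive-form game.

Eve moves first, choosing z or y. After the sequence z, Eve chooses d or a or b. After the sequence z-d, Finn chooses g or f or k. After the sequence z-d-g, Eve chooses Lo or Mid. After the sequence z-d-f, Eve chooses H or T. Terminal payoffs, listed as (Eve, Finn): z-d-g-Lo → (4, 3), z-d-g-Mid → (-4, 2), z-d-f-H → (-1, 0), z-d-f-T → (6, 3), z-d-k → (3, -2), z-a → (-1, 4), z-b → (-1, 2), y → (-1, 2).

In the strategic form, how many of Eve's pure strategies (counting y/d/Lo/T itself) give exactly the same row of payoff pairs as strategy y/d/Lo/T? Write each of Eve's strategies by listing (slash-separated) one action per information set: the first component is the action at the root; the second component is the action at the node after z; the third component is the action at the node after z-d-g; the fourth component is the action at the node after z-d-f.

Row for y/d/Lo/T (columns g, f, k): (-1,2) (-1,2) (-1,2).
Under y/d/Lo/T, Eve's choice at the node after z and at the node after z-d-g and at the node after z-d-f can never be reached regardless of what Finn does, so varying those choices leaves every outcome unchanged.
Holding the reachable choices fixed and varying the unreachable ones freely already gives 3 × 2 × 2 = 12 equivalent strategies.
Checking the remaining rows, z/b/Lo/H, z/b/Lo/T, z/b/Mid/H, z/b/Mid/T also happen to give the same payoffs in every column, bringing the total to 16: z/b/Lo/H, z/b/Lo/T, z/b/Mid/H, z/b/Mid/T, y/d/Lo/H, y/d/Lo/T, y/d/Mid/H, y/d/Mid/T, y/a/Lo/H, y/a/Lo/T, y/a/Mid/H, y/a/Mid/T, y/b/Lo/H, y/b/Lo/T, y/b/Mid/H, y/b/Mid/T.

16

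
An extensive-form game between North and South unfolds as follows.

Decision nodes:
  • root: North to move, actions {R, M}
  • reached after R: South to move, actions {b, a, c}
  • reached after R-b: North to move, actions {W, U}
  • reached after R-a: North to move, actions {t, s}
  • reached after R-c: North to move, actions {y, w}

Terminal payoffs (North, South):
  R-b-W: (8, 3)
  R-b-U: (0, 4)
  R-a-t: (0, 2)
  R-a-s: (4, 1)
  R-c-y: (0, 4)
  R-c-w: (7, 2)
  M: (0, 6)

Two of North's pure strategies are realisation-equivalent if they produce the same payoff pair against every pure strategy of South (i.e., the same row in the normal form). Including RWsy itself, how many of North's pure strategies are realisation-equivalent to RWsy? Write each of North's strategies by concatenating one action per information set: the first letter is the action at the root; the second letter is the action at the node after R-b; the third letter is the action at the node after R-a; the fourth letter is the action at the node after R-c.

Row for RWsy (columns b, a, c): (8,3) (4,1) (0,4).
Every one of North's information sets is on the play path for some reply by South when North follows RWsy.
Changing the action at any of them therefore changes at least one column, so only RWsy itself gives this row.

1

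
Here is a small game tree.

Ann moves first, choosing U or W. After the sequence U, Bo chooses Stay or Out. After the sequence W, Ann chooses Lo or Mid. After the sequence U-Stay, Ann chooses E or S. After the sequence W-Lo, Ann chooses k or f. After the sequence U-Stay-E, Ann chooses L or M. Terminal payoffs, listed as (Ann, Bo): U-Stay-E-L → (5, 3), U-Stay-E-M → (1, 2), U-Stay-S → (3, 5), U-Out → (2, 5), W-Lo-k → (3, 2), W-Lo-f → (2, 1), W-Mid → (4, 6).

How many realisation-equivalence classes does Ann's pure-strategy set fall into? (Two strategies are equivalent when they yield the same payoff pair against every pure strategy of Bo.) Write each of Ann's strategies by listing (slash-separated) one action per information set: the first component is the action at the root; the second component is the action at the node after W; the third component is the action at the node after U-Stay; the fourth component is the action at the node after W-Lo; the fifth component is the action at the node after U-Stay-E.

Ann has 32 pure strategies: U/Lo/E/k/L, U/Lo/E/k/M, U/Lo/E/f/L, U/Lo/E/f/M, U/Lo/S/k/L, U/Lo/S/k/M, U/Lo/S/f/L, U/Lo/S/f/M, U/Mid/E/k/L, U/Mid/E/k/M, U/Mid/E/f/L, U/Mid/E/f/M, U/Mid/S/k/L, U/Mid/S/k/M, U/Mid/S/f/L, U/Mid/S/f/M, W/Lo/E/k/L, W/Lo/E/k/M, W/Lo/E/f/L, W/Lo/E/f/M, W/Lo/S/k/L, W/Lo/S/k/M, W/Lo/S/f/L, W/Lo/S/f/M, W/Mid/E/k/L, W/Mid/E/k/M, W/Mid/E/f/L, W/Mid/E/f/M, W/Mid/S/k/L, W/Mid/S/k/M, W/Mid/S/f/L, W/Mid/S/f/M. Columns: Stay, Out.
{U/Lo/E/k/L, U/Lo/E/f/L, U/Mid/E/k/L, U/Mid/E/f/L} → row (5,3) (2,5)
{U/Lo/E/k/M, U/Lo/E/f/M, U/Mid/E/k/M, U/Mid/E/f/M} → row (1,2) (2,5)
{U/Lo/S/k/L, U/Lo/S/k/M, U/Lo/S/f/L, U/Lo/S/f/M, U/Mid/S/k/L, U/Mid/S/k/M, U/Mid/S/f/L, U/Mid/S/f/M} → row (3,5) (2,5)
{W/Lo/E/k/L, W/Lo/E/k/M, W/Lo/S/k/L, W/Lo/S/k/M} → row (3,2) (3,2)
{W/Lo/E/f/L, W/Lo/E/f/M, W/Lo/S/f/L, W/Lo/S/f/M} → row (2,1) (2,1)
{W/Mid/E/k/L, W/Mid/E/k/M, W/Mid/E/f/L, W/Mid/E/f/M, W/Mid/S/k/L, W/Mid/S/k/M, W/Mid/S/f/L, W/Mid/S/f/M} → row (4,6) (4,6)
That's 6 distinct rows out of 32 strategies.

6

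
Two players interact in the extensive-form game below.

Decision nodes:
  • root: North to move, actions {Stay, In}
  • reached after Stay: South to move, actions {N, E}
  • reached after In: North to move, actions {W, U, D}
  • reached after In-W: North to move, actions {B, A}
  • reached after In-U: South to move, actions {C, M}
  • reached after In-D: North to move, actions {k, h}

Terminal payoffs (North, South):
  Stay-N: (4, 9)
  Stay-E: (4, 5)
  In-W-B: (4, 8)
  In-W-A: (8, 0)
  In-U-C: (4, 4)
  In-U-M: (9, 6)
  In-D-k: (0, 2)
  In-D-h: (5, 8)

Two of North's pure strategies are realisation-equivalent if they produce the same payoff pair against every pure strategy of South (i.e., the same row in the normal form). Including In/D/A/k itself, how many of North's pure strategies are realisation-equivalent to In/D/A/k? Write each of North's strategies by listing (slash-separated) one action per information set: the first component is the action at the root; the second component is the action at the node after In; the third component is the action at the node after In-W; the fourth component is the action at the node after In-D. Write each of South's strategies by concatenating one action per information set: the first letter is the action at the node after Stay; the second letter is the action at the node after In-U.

2

Row for In/D/A/k (columns NC, NM, EC, EM): (0,2) (0,2) (0,2) (0,2).
Under In/D/A/k, North's choice at the node after In-W can never be reached regardless of what South does, so varying those choices leaves every outcome unchanged.
Holding the reachable choices fixed and varying the unreachable one freely already gives 2 equivalent strategies.
No other strategy reproduces this row, so those 2 are the full class: In/D/B/k, In/D/A/k.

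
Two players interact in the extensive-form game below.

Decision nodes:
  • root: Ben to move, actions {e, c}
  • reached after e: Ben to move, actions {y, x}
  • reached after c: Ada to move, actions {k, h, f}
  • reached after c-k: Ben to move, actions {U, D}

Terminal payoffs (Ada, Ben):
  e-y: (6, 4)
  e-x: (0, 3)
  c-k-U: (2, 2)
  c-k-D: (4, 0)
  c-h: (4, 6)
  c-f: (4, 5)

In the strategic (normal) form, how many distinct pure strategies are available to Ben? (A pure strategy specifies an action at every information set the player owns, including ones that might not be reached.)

8

Ben owns the root with actions {e, c} — two choices.
Ben owns the node after e with actions {y, x} — two choices.
Ben owns the node after c-k with actions {U, D} — two choices.
A pure strategy fixes one action at each information set independently, so the count is the product 2 × 2 × 2 = 8.
(For reference, Ada has 3 pure strategies, giving a 8×3 normal-form matrix.)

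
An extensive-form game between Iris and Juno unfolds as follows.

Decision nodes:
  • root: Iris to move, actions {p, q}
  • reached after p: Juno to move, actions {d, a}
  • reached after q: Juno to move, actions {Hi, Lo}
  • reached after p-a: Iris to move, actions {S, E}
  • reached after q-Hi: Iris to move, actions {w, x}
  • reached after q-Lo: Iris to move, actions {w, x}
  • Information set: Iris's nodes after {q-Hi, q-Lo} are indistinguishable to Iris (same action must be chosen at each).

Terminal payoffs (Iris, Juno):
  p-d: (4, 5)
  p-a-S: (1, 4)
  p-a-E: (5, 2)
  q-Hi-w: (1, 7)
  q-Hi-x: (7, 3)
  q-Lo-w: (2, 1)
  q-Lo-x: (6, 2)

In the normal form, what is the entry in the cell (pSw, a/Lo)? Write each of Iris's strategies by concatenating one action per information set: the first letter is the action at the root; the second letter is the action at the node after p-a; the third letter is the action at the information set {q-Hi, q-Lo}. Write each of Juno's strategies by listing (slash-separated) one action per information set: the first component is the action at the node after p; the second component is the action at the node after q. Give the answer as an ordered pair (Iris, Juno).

(1, 4)

Trace the play path from the root:
  Iris plays p
  Juno plays a at [p]
  Iris plays S at [p-a]
→ terminal payoff (1, 4).
(Iris's choice at the information set {q-Hi, q-Lo} is never reached on this path, so it doesn't affect the outcome.)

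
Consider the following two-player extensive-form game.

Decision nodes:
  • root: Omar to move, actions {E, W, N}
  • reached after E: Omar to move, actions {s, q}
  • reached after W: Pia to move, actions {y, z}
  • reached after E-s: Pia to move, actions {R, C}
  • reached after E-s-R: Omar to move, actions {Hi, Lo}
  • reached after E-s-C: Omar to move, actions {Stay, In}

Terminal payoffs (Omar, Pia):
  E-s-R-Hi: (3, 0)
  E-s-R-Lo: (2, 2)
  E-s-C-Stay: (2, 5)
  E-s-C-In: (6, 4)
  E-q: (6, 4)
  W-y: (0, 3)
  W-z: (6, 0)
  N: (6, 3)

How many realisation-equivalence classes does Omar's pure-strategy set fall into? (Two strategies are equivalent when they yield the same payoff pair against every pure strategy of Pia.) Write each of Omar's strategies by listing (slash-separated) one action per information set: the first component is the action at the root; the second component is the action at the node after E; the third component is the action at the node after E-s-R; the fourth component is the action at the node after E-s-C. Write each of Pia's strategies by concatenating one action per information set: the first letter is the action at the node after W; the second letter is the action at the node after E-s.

7

Omar has 24 pure strategies: E/s/Hi/Stay, E/s/Hi/In, E/s/Lo/Stay, E/s/Lo/In, E/q/Hi/Stay, E/q/Hi/In, E/q/Lo/Stay, E/q/Lo/In, W/s/Hi/Stay, W/s/Hi/In, W/s/Lo/Stay, W/s/Lo/In, W/q/Hi/Stay, W/q/Hi/In, W/q/Lo/Stay, W/q/Lo/In, N/s/Hi/Stay, N/s/Hi/In, N/s/Lo/Stay, N/s/Lo/In, N/q/Hi/Stay, N/q/Hi/In, N/q/Lo/Stay, N/q/Lo/In. Columns: yR, yC, zR, zC.
{E/s/Hi/Stay} → row (3,0) (2,5) (3,0) (2,5)
{E/s/Hi/In} → row (3,0) (6,4) (3,0) (6,4)
{E/s/Lo/Stay} → row (2,2) (2,5) (2,2) (2,5)
{E/s/Lo/In} → row (2,2) (6,4) (2,2) (6,4)
{E/q/Hi/Stay, E/q/Hi/In, E/q/Lo/Stay, E/q/Lo/In} → row (6,4) (6,4) (6,4) (6,4)
{W/s/Hi/Stay, W/s/Hi/In, W/s/Lo/Stay, W/s/Lo/In, W/q/Hi/Stay, W/q/Hi/In, W/q/Lo/Stay, W/q/Lo/In} → row (0,3) (0,3) (6,0) (6,0)
{N/s/Hi/Stay, N/s/Hi/In, N/s/Lo/Stay, N/s/Lo/In, N/q/Hi/Stay, N/q/Hi/In, N/q/Lo/Stay, N/q/Lo/In} → row (6,3) (6,3) (6,3) (6,3)
That's 7 distinct rows out of 24 strategies.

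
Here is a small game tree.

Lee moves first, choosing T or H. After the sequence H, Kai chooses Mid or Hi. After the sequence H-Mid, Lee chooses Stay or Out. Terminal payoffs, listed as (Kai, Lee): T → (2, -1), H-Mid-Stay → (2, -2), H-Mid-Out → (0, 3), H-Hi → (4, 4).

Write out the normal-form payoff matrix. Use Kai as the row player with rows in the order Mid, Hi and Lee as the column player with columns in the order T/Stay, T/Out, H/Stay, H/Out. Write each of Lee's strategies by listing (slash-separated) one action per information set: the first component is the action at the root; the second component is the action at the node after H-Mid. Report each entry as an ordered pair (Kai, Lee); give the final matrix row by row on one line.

Mid: (2,-1) (2,-1) (2,-2) (0,3) | Hi: (2,-1) (2,-1) (4,4) (4,4)

       T/Stay    T/Out   H/Stay    H/Out
 Mid   (2,-1)   (2,-1)   (2,-2)    (0,3)
  Hi   (2,-1)   (2,-1)    (4,4)    (4,4)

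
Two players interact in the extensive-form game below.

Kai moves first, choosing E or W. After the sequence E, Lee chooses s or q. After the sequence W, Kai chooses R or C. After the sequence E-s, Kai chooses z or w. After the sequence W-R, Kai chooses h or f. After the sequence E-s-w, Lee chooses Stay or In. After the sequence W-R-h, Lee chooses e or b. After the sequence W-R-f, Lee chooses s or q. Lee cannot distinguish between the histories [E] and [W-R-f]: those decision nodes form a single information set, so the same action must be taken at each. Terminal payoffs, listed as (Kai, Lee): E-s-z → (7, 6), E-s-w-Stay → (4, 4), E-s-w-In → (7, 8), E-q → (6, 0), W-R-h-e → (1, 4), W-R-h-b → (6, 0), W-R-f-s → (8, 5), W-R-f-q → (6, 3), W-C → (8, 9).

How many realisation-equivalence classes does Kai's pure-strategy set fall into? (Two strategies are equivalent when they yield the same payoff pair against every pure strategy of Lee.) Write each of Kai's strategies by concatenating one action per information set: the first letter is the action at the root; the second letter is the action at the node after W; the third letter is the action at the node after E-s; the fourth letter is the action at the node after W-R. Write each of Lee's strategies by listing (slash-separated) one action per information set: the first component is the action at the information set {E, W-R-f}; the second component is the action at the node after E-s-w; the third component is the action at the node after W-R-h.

Kai has 16 pure strategies: ERzh, ERzf, ERwh, ERwf, ECzh, ECzf, ECwh, ECwf, WRzh, WRzf, WRwh, WRwf, WCzh, WCzf, WCwh, WCwf. Columns: s/Stay/e, s/Stay/b, s/In/e, s/In/b, q/Stay/e, q/Stay/b, q/In/e, q/In/b.
{ERzh, ERzf, ECzh, ECzf} → row (7,6) (7,6) (7,6) (7,6) (6,0) (6,0) (6,0) (6,0)
{ERwh, ERwf, ECwh, ECwf} → row (4,4) (4,4) (7,8) (7,8) (6,0) (6,0) (6,0) (6,0)
{WRzh, WRwh} → row (1,4) (6,0) (1,4) (6,0) (1,4) (6,0) (1,4) (6,0)
{WRzf, WRwf} → row (8,5) (8,5) (8,5) (8,5) (6,3) (6,3) (6,3) (6,3)
{WCzh, WCzf, WCwh, WCwf} → row (8,9) (8,9) (8,9) (8,9) (8,9) (8,9) (8,9) (8,9)
That's 5 distinct rows out of 16 strategies.

5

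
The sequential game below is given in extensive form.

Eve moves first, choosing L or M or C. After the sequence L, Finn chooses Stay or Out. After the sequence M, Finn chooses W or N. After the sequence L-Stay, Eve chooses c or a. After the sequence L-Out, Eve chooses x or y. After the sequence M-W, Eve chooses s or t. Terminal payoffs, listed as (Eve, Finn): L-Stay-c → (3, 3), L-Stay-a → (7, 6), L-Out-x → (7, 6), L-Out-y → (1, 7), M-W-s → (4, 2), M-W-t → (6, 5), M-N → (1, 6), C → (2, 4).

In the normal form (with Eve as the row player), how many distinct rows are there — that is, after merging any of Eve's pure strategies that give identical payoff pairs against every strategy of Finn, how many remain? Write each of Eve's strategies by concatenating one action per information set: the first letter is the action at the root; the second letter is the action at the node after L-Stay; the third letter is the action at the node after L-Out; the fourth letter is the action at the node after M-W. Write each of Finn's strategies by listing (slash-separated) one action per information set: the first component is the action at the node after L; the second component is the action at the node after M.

7

Eve has 24 pure strategies: Lcxs, Lcxt, Lcys, Lcyt, Laxs, Laxt, Lays, Layt, Mcxs, Mcxt, Mcys, Mcyt, Maxs, Maxt, Mays, Mayt, Ccxs, Ccxt, Ccys, Ccyt, Caxs, Caxt, Cays, Cayt. Columns: Stay/W, Stay/N, Out/W, Out/N.
{Lcxs, Lcxt} → row (3,3) (3,3) (7,6) (7,6)
{Lcys, Lcyt} → row (3,3) (3,3) (1,7) (1,7)
{Laxs, Laxt} → row (7,6) (7,6) (7,6) (7,6)
{Lays, Layt} → row (7,6) (7,6) (1,7) (1,7)
{Mcxs, Mcys, Maxs, Mays} → row (4,2) (1,6) (4,2) (1,6)
{Mcxt, Mcyt, Maxt, Mayt} → row (6,5) (1,6) (6,5) (1,6)
{Ccxs, Ccxt, Ccys, Ccyt, Caxs, Caxt, Cays, Cayt} → row (2,4) (2,4) (2,4) (2,4)
That's 7 distinct rows out of 24 strategies.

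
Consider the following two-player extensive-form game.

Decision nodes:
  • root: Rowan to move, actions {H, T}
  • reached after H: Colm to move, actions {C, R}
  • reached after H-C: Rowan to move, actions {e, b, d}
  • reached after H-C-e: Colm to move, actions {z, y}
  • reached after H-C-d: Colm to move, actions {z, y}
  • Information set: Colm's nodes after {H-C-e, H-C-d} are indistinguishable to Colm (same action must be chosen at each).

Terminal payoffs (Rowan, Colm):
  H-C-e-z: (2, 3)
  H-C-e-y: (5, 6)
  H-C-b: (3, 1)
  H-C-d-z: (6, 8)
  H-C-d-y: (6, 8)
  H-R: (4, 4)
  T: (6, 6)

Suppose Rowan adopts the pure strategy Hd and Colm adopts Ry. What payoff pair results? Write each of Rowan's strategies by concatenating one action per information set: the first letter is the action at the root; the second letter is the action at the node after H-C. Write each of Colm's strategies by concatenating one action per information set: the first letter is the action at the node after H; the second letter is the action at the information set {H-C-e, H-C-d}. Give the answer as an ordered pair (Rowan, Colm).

Trace the play path from the root:
  Rowan plays H
  Colm plays R at [H]
→ terminal payoff (4, 4).
(Rowan's choice at the node after H-C is never reached on this path, so it doesn't affect the outcome.)

(4, 4)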